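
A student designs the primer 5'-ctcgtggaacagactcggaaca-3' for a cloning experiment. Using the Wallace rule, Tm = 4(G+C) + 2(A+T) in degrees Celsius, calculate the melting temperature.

Base counts: C=6, G=6, A=7, T=3
AT pairs contribute 10, GC pairs contribute 12.
Tm = 2×10 + 4×12 = 68°C

68°C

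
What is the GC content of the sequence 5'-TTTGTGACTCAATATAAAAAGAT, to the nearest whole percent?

Base counts: T=8, G=3, A=10, C=2
G+C = 3 + 2 = 5 out of 23 bases
%GC = 5/23 × 100 = 21.74% ≈ 22%

22%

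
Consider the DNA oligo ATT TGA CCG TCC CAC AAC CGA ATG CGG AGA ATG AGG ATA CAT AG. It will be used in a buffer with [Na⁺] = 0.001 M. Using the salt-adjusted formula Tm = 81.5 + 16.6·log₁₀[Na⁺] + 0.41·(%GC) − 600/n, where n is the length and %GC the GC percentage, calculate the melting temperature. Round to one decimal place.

37.6°C

Length n = 44. Counting bases: T=8, A=15, G=11, C=10
G+C = 21, so %GC = 21/44 × 100 = 47.727%
Salt term: 16.6 × (-3) = -49.8
GC term: 0.41 × 47.727 = 19.568; length term: −600/44 = −13.636
Tm = 81.5 + (-49.8) + 19.568 − 13.636 = 37.632 → 37.6°C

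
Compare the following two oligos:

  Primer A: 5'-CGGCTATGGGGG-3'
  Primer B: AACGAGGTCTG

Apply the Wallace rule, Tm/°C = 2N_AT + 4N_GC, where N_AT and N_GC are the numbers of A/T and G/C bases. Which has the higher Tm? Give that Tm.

Primer A, 42°C

Primer A: A+T=3, G+C=9 → Tm = 2(3)+4(9) = 42°C
Primer B: A+T=5, G+C=6 → Tm = 2(5)+4(6) = 34°C
42°C vs 34°C → primer A is higher.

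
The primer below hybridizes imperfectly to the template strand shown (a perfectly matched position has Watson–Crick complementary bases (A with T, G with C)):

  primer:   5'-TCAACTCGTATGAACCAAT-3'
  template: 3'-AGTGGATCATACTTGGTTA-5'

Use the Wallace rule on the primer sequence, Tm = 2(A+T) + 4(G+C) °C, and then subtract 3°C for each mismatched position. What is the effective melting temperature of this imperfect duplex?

46°C

Primer base counts: A=7, T=5, G=2, C=5 → A+T=12, G+C=7
Perfect-match Tm = 2(12) + 4(7) = 24 + 28 = 52°C
Mismatches (positions where the bases are not complementary): 2 (at positions 4, 7)
Effective Tm = 52 − 2×3 = 52 − 6 = 46°C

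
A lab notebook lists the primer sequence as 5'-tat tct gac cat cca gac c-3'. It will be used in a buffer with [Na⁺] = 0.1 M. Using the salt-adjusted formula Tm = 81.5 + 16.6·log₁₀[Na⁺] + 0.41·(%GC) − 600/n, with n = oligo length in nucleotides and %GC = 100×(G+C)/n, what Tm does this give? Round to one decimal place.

52.7°C

Length n = 19. Base counts: A=5, C=7, G=2, T=5
G+C = 9, so %GC = 9/19 × 100 = 47.368%
Salt term: 16.6 × (-1) = -16.6
GC term: 0.41 × 47.368 = 19.421; length term: −600/19 = −31.579
Tm = 81.5 + (-16.6) + 19.421 − 31.579 = 52.742 → 52.7°C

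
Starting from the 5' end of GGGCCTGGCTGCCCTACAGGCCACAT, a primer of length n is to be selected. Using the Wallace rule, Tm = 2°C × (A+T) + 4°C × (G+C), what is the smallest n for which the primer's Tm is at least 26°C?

n = 7

First 6 bases: GGGCCT → Tm = 22°C (< 26°C)
First 7 bases: GGGCCTG → Tm = 26°C (≥ 26°C)
Since every base adds ≥2°C, Tm only increases with n, so the threshold is first crossed at n = 7.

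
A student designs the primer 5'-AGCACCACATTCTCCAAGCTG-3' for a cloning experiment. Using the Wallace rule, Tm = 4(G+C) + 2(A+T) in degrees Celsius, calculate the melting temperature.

64°C

Base counts: T=4, G=3, A=6, C=8
A+T = 10, G+C = 11
Tm = 4·11 + 2·10 = 44 + 20 = 64°C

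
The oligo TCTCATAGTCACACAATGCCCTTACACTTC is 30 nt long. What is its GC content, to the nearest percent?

43%

Scanning the sequence gives T=9, C=11, A=8, G=2.
G+C = 2 + 11 = 13 out of 30 bases
%GC = 13/30 × 100 = 43.33% ≈ 43%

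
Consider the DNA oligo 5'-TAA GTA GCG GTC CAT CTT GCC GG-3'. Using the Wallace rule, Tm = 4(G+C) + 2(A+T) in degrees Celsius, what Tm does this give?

Scanning the sequence gives T=6, A=4, C=6, G=7.
AT pairs contribute 10, GC pairs contribute 13.
Tm = 4·13 + 2·10 = 52 + 20 = 72°C

72°C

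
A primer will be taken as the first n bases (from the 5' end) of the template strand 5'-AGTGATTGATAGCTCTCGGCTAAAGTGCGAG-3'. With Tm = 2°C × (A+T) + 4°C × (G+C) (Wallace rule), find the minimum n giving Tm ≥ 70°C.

n = 25

First 24 bases: AGTGATTGATAGCTCTCGGCTAAA → Tm = 68°C (< 70°C)
First 25 bases: AGTGATTGATAGCTCTCGGCTAAAG → Tm = 72°C (≥ 70°C)
Since every base adds ≥2°C, Tm only increases with n, so the threshold is first crossed at n = 25.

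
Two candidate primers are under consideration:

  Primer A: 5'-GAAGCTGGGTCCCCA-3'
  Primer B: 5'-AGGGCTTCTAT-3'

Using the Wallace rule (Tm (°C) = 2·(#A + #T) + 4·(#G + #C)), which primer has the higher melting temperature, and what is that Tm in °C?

Primer A, 50°C

Primer A: A+T=5, G+C=10 → Tm = 2(5)+4(10) = 50°C
Primer B: A+T=6, G+C=5 → Tm = 2(6)+4(5) = 32°C
50°C vs 32°C → primer A is higher.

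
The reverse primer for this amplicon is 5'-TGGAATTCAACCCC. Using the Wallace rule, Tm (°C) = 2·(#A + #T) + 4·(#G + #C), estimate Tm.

Scanning the sequence gives T=3, G=2, A=4, C=5.
A+T = 7, G+C = 7
Tm = 2×7 + 4×7 = 42°C

42°C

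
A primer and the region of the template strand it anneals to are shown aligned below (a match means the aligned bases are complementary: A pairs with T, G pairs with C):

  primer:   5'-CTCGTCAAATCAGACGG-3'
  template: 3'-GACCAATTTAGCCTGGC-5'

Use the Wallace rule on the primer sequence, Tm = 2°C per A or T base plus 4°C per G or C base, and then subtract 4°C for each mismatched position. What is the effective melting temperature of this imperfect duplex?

36°C

Primer base counts: A=5, T=3, G=4, C=5 → A+T=8, G+C=9
Perfect-match Tm = 2(8) + 4(9) = 16 + 36 = 52°C
Mismatches (positions where the bases are not complementary): 4 (at positions 3, 6, 12, 16)
Effective Tm = 52 − 4×4 = 52 − 16 = 36°C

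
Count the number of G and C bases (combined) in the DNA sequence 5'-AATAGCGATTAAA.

3

Counting bases: G=2, C=1, T=3, A=7
G+C = 2 + 1 = 3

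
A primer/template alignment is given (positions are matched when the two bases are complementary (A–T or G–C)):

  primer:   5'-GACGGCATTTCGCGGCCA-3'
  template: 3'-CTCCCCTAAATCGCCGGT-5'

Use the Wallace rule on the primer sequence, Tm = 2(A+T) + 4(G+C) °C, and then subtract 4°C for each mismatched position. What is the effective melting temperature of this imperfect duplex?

48°C

Primer base counts: A=3, T=3, G=6, C=6 → A+T=6, G+C=12
Perfect-match Tm = 2(6) + 4(12) = 12 + 48 = 60°C
Mismatches (positions where the bases are not complementary): 3 (at positions 3, 6, 11)
Effective Tm = 60 − 3×4 = 60 − 12 = 48°C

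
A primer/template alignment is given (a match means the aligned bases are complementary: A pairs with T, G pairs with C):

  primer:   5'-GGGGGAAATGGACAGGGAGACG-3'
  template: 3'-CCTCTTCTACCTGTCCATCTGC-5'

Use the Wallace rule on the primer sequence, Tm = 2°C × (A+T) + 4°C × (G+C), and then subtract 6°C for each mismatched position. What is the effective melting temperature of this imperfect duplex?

Primer base counts: A=7, T=1, G=12, C=2 → A+T=8, G+C=14
Perfect-match Tm = 2(8) + 4(14) = 16 + 56 = 72°C
Mismatches (positions where the bases are not complementary): 4 (at positions 3, 5, 7, 17)
Effective Tm = 72 − 4×6 = 72 − 24 = 48°C

48°C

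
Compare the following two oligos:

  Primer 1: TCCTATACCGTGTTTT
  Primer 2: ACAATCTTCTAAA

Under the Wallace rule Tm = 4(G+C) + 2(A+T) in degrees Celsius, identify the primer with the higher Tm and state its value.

Primer 1: A+T=10, G+C=6 → Tm = 2(10)+4(6) = 44°C
Primer 2: A+T=10, G+C=3 → Tm = 2(10)+4(3) = 32°C
44°C vs 32°C → primer 1 is higher.

Primer 1, 44°C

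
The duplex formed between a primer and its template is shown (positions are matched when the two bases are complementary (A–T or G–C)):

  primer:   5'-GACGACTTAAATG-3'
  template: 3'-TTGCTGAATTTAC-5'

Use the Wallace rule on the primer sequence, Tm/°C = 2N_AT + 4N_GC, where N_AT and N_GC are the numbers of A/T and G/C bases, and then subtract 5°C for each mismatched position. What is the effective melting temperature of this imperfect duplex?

31°C

Primer base counts: A=5, T=3, G=3, C=2 → A+T=8, G+C=5
Perfect-match Tm = 2(8) + 4(5) = 16 + 20 = 36°C
Mismatches (positions where the bases are not complementary): 1 (at position 1)
Effective Tm = 36 − 1×5 = 36 − 5 = 31°C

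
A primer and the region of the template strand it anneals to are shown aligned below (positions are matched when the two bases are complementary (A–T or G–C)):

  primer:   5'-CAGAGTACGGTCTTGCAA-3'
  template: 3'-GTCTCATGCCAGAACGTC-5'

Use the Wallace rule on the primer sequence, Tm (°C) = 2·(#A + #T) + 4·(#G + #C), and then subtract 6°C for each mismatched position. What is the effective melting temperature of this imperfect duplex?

48°C

Primer base counts: A=5, T=4, G=5, C=4 → A+T=9, G+C=9
Perfect-match Tm = 2(9) + 4(9) = 18 + 36 = 54°C
Mismatches (positions where the bases are not complementary): 1 (at position 18)
Effective Tm = 54 − 1×6 = 54 − 6 = 48°C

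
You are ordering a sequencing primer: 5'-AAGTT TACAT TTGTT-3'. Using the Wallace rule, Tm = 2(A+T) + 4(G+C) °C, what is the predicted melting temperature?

A=4, C=1, T=8, G=2
A+T = 12, G+C = 3
Tm = 2×12 + 4×3 = 36°C

36°C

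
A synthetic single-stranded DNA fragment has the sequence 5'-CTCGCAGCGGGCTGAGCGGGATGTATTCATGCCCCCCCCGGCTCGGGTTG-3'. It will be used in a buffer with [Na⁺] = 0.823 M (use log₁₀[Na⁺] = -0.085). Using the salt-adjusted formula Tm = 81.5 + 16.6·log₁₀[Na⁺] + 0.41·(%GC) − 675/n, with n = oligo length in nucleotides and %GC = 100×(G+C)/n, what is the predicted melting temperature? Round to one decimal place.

95.3°C

Length n = 50. Base counts: C=17, A=5, T=10, G=18
G+C = 35, so %GC = 35/50 × 100 = 70%
Salt term: 16.6 × (-0.085) = -1.411
GC term: 0.41 × 70 = 28.7; length term: −675/50 = −13.5
Tm = 81.5 + (-1.411) + 28.7 − 13.5 = 95.289 → 95.3°C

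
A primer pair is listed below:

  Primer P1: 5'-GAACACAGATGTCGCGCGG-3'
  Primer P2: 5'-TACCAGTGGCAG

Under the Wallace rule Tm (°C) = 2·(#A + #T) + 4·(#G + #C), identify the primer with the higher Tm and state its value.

Primer P1: A+T=7, G+C=12 → Tm = 2(7)+4(12) = 62°C
Primer P2: A+T=5, G+C=7 → Tm = 2(5)+4(7) = 38°C
62°C vs 38°C → primer P1 is higher.

Primer P1, 62°C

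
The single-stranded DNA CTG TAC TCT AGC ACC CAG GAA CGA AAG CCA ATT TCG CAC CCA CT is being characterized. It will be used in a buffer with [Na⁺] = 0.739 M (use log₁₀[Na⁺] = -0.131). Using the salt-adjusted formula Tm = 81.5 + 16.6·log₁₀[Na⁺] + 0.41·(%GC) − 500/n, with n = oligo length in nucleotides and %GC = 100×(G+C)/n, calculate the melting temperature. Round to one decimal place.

89.4°C

Length n = 44. Base counts: A=13, G=7, C=16, T=8
G+C = 23, so %GC = 23/44 × 100 = 52.273%
Salt term: 16.6 × (-0.131) = -2.175
GC term: 0.41 × 52.273 = 21.432; length term: −500/44 = −11.364
Tm = 81.5 + (-2.175) + 21.432 − 11.364 = 89.393 → 89.4°C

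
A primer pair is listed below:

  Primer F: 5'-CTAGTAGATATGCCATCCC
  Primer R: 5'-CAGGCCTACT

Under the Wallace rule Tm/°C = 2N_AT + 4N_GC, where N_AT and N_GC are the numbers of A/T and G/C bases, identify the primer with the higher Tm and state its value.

Primer F: A+T=10, G+C=9 → Tm = 2(10)+4(9) = 56°C
Primer R: A+T=4, G+C=6 → Tm = 2(4)+4(6) = 32°C
56°C vs 32°C → primer F is higher.

Primer F, 56°C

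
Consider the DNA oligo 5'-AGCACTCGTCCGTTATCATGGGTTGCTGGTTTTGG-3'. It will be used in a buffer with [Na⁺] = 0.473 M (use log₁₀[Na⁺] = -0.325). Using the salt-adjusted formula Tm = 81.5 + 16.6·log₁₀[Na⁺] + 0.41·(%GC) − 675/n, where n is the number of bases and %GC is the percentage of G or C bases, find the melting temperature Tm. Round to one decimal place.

77.9°C

Length n = 35. Counting bases: A=4, G=11, T=13, C=7
G+C = 18, so %GC = 18/35 × 100 = 51.429%
Salt term: 16.6 × (-0.325) = -5.395
GC term: 0.41 × 51.429 = 21.086; length term: −675/35 = −19.286
Tm = 81.5 + (-5.395) + 21.086 − 19.286 = 77.905 → 77.9°C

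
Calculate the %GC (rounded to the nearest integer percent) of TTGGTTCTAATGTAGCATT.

T=9, G=4, C=2, A=4
G+C = 4 + 2 = 6 out of 19 bases
%GC = 6/19 × 100 = 31.58% ≈ 32%

32%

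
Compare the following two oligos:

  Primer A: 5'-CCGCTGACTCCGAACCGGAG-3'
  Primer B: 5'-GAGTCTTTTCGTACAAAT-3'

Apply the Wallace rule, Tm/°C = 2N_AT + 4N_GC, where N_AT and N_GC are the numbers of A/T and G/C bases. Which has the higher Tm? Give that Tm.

Primer A, 68°C

Primer A: A+T=6, G+C=14 → Tm = 2(6)+4(14) = 68°C
Primer B: A+T=12, G+C=6 → Tm = 2(12)+4(6) = 48°C
68°C vs 48°C → primer A is higher.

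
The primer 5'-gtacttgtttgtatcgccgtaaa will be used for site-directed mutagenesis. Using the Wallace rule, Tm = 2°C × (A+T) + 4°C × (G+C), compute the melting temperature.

Base counts: C=4, A=5, G=5, T=9
So N_AT = 14 and N_GC = 9.
Tm = 2×14 + 4×9 = 64°C

64°C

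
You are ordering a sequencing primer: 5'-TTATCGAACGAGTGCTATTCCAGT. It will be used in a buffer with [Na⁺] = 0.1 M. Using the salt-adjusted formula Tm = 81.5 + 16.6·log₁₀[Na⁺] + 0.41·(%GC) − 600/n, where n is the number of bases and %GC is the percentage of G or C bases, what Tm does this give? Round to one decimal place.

Length n = 24. Scanning the sequence gives G=5, A=6, T=8, C=5.
G+C = 10, so %GC = 10/24 × 100 = 41.667%
Salt term: 16.6 × (-1) = -16.6
GC term: 0.41 × 41.667 = 17.083; length term: −600/24 = −25
Tm = 81.5 + (-16.6) + 17.083 − 25 = 56.983 → 57.0°C

57.0°C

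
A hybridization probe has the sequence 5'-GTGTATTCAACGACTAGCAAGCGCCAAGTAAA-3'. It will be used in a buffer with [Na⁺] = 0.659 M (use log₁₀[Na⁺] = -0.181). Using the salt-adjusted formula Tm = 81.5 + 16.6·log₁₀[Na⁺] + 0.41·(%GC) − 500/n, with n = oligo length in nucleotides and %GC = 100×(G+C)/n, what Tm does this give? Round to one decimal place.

Length n = 32. Counting bases: C=7, A=12, G=7, T=6
G+C = 14, so %GC = 14/32 × 100 = 43.75%
Salt term: 16.6 × (-0.181) = -3.005
GC term: 0.41 × 43.75 = 17.938; length term: −500/32 = −15.625
Tm = 81.5 + (-3.005) + 17.938 − 15.625 = 80.808 → 80.8°C

80.8°C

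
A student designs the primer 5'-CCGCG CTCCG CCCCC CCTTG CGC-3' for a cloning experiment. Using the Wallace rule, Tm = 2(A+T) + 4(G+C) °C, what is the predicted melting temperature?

Counting bases: T=3, C=15, A=0, G=5
A+T = 3, G+C = 20
Tm = 4·20 + 2·3 = 80 + 6 = 86°C

86°C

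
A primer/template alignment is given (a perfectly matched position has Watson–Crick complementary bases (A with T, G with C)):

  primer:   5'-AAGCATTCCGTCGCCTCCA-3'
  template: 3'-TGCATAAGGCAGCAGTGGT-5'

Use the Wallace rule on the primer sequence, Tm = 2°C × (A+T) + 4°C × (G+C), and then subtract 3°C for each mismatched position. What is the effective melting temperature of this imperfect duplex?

48°C

Primer base counts: A=4, T=4, G=3, C=8 → A+T=8, G+C=11
Perfect-match Tm = 2(8) + 4(11) = 16 + 44 = 60°C
Mismatches (positions where the bases are not complementary): 4 (at positions 2, 4, 14, 16)
Effective Tm = 60 − 4×3 = 60 − 12 = 48°C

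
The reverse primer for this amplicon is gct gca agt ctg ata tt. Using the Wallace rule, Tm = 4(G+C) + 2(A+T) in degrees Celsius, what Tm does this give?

Counting bases: T=6, C=3, A=4, G=4
AT pairs contribute 10, GC pairs contribute 7.
Tm = 2×10 + 4×7 = 48°C

48°C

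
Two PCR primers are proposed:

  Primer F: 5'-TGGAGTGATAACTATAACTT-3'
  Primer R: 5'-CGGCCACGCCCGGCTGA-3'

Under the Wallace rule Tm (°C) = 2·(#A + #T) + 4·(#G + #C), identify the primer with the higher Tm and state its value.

Primer F: A+T=14, G+C=6 → Tm = 2(14)+4(6) = 52°C
Primer R: A+T=3, G+C=14 → Tm = 2(3)+4(14) = 62°C
52°C vs 62°C → primer R is higher.

Primer R, 62°C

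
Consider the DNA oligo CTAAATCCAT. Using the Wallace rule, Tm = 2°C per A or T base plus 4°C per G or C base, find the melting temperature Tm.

26°C

Base counts: T=3, C=3, G=0, A=4
So N_AT = 7 and N_GC = 3.
Tm = 2×7 + 4×3 = 26°C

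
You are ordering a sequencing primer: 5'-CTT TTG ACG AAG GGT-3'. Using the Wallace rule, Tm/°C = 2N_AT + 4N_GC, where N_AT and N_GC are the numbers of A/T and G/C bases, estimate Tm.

44°C

Base counts: A=3, C=2, T=5, G=5
So N_AT = 8 and N_GC = 7.
Tm = 2×8 + 4×7 = 44°C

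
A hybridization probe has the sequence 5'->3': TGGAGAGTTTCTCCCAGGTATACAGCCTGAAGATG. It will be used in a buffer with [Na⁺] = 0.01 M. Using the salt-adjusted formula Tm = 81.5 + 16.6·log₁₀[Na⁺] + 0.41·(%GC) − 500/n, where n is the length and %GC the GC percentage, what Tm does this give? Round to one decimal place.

Length n = 35. Counting bases: C=7, T=9, G=10, A=9
G+C = 17, so %GC = 17/35 × 100 = 48.571%
Salt term: 16.6 × (-2) = -33.2
GC term: 0.41 × 48.571 = 19.914; length term: −500/35 = −14.286
Tm = 81.5 + (-33.2) + 19.914 − 14.286 = 53.928 → 53.9°C

53.9°C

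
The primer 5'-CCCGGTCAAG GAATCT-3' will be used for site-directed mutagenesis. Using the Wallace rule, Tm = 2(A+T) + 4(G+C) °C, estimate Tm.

50°C

G=4, A=4, T=3, C=5
A+T = 7, G+C = 9
Tm = 2×7 + 4×9 = 50°C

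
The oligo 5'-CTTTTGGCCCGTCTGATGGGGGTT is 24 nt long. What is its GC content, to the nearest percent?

58%

Scanning the sequence gives C=5, A=1, G=9, T=9.
G+C = 9 + 5 = 14 out of 24 bases
%GC = 14/24 × 100 = 58.33% ≈ 58%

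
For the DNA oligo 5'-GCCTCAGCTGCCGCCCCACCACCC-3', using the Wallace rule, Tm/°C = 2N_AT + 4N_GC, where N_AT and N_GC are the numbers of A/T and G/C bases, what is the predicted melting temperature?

T=2, A=3, C=15, G=4
So N_AT = 5 and N_GC = 19.
Tm = 4·19 + 2·5 = 76 + 10 = 86°C

86°C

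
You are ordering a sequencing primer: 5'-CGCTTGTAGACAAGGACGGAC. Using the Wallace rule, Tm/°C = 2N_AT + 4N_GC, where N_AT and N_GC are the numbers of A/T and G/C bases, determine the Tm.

66°C

Base counts: C=5, A=6, G=7, T=3
AT pairs contribute 9, GC pairs contribute 12.
Tm = 2(9) + 4(12) = 18 + 48 = 66°C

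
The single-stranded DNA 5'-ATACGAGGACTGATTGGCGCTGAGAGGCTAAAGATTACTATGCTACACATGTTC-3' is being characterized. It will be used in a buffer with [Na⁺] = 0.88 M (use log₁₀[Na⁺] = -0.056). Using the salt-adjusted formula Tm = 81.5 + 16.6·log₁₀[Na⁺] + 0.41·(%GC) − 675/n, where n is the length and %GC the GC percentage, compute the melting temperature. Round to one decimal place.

86.3°C

Length n = 54. Base counts: G=14, T=14, A=16, C=10
G+C = 24, so %GC = 24/54 × 100 = 44.444%
Salt term: 16.6 × (-0.056) = -0.93
GC term: 0.41 × 44.444 = 18.222; length term: −675/54 = −12.5
Tm = 81.5 + (-0.93) + 18.222 − 12.5 = 86.292 → 86.3°C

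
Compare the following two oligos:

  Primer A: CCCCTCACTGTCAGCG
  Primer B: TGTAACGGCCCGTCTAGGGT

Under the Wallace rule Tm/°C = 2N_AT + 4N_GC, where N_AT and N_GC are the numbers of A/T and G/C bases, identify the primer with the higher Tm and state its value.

Primer A: A+T=5, G+C=11 → Tm = 2(5)+4(11) = 54°C
Primer B: A+T=8, G+C=12 → Tm = 2(8)+4(12) = 64°C
54°C vs 64°C → primer B is higher.

Primer B, 64°C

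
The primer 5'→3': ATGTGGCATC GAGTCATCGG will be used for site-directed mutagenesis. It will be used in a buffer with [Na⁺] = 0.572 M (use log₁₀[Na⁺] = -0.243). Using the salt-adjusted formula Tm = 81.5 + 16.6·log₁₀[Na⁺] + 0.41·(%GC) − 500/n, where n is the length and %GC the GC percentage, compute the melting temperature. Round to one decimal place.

75.0°C

Length n = 20. Counting bases: A=4, C=4, T=5, G=7
G+C = 11, so %GC = 11/20 × 100 = 55%
Salt term: 16.6 × (-0.243) = -4.034
GC term: 0.41 × 55 = 22.55; length term: −500/20 = −25
Tm = 81.5 + (-4.034) + 22.55 − 25 = 75.016 → 75.0°C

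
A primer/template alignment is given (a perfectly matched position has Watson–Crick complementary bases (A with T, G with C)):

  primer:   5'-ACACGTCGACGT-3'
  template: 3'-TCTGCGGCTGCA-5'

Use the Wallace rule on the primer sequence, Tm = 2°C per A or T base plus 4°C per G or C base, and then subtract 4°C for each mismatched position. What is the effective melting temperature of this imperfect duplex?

Primer base counts: A=3, T=2, G=3, C=4 → A+T=5, G+C=7
Perfect-match Tm = 2(5) + 4(7) = 10 + 28 = 38°C
Mismatches (positions where the bases are not complementary): 2 (at positions 2, 6)
Effective Tm = 38 − 2×4 = 38 − 8 = 30°C

30°C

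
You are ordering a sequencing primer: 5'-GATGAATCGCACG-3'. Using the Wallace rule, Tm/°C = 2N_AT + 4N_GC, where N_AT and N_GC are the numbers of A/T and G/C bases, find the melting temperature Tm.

G=4, A=4, C=3, T=2
AT pairs contribute 6, GC pairs contribute 7.
Tm = 2(6) + 4(7) = 12 + 28 = 40°C

40°C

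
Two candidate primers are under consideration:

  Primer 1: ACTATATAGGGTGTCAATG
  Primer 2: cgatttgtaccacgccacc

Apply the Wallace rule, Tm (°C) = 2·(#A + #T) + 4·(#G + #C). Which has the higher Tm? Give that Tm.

Primer 2, 60°C

Primer 1: A+T=12, G+C=7 → Tm = 2(12)+4(7) = 52°C
Primer 2: A+T=8, G+C=11 → Tm = 2(8)+4(11) = 60°C
52°C vs 60°C → primer 2 is higher.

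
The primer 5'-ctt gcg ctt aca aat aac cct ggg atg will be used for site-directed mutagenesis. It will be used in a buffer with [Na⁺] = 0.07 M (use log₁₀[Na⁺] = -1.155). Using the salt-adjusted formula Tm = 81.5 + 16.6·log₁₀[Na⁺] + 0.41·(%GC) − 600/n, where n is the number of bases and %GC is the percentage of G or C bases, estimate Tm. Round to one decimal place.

59.8°C

Length n = 27. Scanning the sequence gives C=7, A=7, G=6, T=7.
G+C = 13, so %GC = 13/27 × 100 = 48.148%
Salt term: 16.6 × (-1.155) = -19.173
GC term: 0.41 × 48.148 = 19.741; length term: −600/27 = −22.222
Tm = 81.5 + (-19.173) + 19.741 − 22.222 = 59.846 → 59.8°C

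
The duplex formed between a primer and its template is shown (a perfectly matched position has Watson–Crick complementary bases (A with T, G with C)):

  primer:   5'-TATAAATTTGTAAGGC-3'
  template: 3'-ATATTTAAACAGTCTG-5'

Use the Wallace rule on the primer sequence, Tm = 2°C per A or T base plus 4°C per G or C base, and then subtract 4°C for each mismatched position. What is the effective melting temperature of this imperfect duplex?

Primer base counts: A=6, T=6, G=3, C=1 → A+T=12, G+C=4
Perfect-match Tm = 2(12) + 4(4) = 24 + 16 = 40°C
Mismatches (positions where the bases are not complementary): 2 (at positions 12, 15)
Effective Tm = 40 − 2×4 = 40 − 8 = 32°C

32°C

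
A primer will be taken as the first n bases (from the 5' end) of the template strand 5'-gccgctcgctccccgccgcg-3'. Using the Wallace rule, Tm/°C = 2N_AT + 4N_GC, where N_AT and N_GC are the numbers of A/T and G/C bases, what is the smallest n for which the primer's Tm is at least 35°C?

n = 10

First 9 bases: GCCGCTCGC → Tm = 34°C (< 35°C)
First 10 bases: GCCGCTCGCT → Tm = 36°C (≥ 35°C)
Each additional base adds 2°C (A/T) or 4°C (G/C), so Tm is non-decreasing in n; n = 10 is the first length to reach 35°C.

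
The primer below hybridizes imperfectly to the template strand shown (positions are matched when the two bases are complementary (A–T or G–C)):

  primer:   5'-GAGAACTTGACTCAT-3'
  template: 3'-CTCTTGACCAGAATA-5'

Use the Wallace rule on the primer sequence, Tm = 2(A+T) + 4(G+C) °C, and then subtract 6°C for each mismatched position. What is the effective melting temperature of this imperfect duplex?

Primer base counts: A=5, T=4, G=3, C=3 → A+T=9, G+C=6
Perfect-match Tm = 2(9) + 4(6) = 18 + 24 = 42°C
Mismatches (positions where the bases are not complementary): 3 (at positions 8, 10, 13)
Effective Tm = 42 − 3×6 = 42 − 18 = 24°C

24°C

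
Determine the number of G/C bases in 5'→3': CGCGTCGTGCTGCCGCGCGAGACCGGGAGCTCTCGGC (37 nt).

29

Scanning the sequence gives A=3, G=15, C=14, T=5.
Total G or C: 15 + 14 = 29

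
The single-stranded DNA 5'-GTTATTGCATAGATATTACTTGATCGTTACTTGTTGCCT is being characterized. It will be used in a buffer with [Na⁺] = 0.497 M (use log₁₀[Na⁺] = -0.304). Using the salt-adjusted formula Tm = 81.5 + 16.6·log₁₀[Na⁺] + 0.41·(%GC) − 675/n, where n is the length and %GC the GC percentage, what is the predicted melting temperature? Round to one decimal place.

Length n = 39. Counting bases: A=8, C=6, G=7, T=18
G+C = 13, so %GC = 13/39 × 100 = 33.333%
Salt term: 16.6 × (-0.304) = -5.046
GC term: 0.41 × 33.333 = 13.667; length term: −675/39 = −17.308
Tm = 81.5 + (-5.046) + 13.667 − 17.308 = 72.813 → 72.8°C

72.8°C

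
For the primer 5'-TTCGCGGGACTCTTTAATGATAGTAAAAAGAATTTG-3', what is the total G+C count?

12

Scanning the sequence gives C=4, A=12, T=12, G=8.
Total G or C: 8 + 4 = 12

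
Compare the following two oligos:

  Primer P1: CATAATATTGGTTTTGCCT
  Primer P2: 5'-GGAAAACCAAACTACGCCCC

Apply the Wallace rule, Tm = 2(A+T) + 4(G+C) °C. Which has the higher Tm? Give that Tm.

Primer P1: A+T=13, G+C=6 → Tm = 2(13)+4(6) = 50°C
Primer P2: A+T=9, G+C=11 → Tm = 2(9)+4(11) = 62°C
50°C vs 62°C → primer P2 is higher.

Primer P2, 62°C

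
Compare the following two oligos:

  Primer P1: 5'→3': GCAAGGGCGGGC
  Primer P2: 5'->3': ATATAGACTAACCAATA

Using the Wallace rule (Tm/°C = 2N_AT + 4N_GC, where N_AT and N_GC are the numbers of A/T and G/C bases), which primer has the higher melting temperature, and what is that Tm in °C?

Primer P1: A+T=2, G+C=10 → Tm = 2(2)+4(10) = 44°C
Primer P2: A+T=13, G+C=4 → Tm = 2(13)+4(4) = 42°C
44°C vs 42°C → primer P1 is higher.

Primer P1, 44°C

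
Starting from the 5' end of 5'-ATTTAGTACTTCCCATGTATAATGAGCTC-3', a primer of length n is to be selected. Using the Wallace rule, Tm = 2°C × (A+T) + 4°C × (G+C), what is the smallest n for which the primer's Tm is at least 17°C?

n = 8

First 7 bases: ATTTAGT → Tm = 16°C (< 17°C)
First 8 bases: ATTTAGTA → Tm = 18°C (≥ 17°C)
Each additional base adds 2°C (A/T) or 4°C (G/C), so Tm is non-decreasing in n; n = 8 is the first length to reach 17°C.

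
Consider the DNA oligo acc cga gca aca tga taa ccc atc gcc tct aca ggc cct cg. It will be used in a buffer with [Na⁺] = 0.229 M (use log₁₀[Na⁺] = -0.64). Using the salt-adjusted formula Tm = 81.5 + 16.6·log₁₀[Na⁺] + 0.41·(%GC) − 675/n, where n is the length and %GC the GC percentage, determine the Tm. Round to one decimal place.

78.4°C

Length n = 41. Scanning the sequence gives T=6, G=7, C=17, A=11.
G+C = 24, so %GC = 24/41 × 100 = 58.537%
Salt term: 16.6 × (-0.64) = -10.624
GC term: 0.41 × 58.537 = 24; length term: −675/41 = −16.463
Tm = 81.5 + (-10.624) + 24 − 16.463 = 78.413 → 78.4°C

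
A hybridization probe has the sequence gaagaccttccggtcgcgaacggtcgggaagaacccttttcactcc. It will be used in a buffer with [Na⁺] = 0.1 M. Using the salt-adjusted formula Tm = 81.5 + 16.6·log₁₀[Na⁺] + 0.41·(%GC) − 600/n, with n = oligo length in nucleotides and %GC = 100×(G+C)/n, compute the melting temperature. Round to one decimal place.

75.9°C

Length n = 46. Base counts: T=9, A=10, C=15, G=12
G+C = 27, so %GC = 27/46 × 100 = 58.696%
Salt term: 16.6 × (-1) = -16.6
GC term: 0.41 × 58.696 = 24.065; length term: −600/46 = −13.043
Tm = 81.5 + (-16.6) + 24.065 − 13.043 = 75.922 → 75.9°C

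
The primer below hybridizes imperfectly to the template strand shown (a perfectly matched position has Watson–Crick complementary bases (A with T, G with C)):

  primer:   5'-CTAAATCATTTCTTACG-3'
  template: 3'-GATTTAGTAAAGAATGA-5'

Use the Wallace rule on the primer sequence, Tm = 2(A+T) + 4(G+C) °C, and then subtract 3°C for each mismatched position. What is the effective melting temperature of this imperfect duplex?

41°C

Primer base counts: A=5, T=7, G=1, C=4 → A+T=12, G+C=5
Perfect-match Tm = 2(12) + 4(5) = 24 + 20 = 44°C
Mismatches (positions where the bases are not complementary): 1 (at position 17)
Effective Tm = 44 − 1×3 = 44 − 3 = 41°C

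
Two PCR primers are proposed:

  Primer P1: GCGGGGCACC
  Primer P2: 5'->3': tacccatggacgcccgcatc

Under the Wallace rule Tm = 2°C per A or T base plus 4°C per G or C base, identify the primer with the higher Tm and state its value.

Primer P1: A+T=1, G+C=9 → Tm = 2(1)+4(9) = 38°C
Primer P2: A+T=7, G+C=13 → Tm = 2(7)+4(13) = 66°C
38°C vs 66°C → primer P2 is higher.

Primer P2, 66°C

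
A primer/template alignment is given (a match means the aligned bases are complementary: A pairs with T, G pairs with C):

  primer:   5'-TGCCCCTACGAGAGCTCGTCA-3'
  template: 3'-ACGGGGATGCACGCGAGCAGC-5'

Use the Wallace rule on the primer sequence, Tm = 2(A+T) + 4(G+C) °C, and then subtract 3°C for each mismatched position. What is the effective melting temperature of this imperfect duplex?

Primer base counts: A=4, T=4, G=5, C=8 → A+T=8, G+C=13
Perfect-match Tm = 2(8) + 4(13) = 16 + 52 = 68°C
Mismatches (positions where the bases are not complementary): 3 (at positions 11, 13, 21)
Effective Tm = 68 − 3×3 = 68 − 9 = 59°C

59°C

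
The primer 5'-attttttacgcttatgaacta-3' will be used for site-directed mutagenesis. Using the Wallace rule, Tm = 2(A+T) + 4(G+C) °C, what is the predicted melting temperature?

52°C

Counting bases: T=10, C=3, A=6, G=2
So N_AT = 16 and N_GC = 5.
Tm = 2(16) + 4(5) = 32 + 20 = 52°C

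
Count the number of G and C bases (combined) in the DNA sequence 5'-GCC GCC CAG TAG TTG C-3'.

Base counts: G=5, C=6, A=2, T=3
Total G or C: 5 + 6 = 11

11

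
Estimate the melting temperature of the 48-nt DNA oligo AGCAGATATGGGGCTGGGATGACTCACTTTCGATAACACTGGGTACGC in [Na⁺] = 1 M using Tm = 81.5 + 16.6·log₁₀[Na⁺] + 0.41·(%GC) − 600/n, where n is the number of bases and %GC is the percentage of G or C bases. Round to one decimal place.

Length n = 48. Counting bases: C=10, T=11, A=12, G=15
G+C = 25, so %GC = 25/48 × 100 = 52.083%
Salt term: 16.6 × (0) = 0
GC term: 0.41 × 52.083 = 21.354; length term: −600/48 = −12.5
Tm = 81.5 + (0) + 21.354 − 12.5 = 90.354 → 90.4°C

90.4°C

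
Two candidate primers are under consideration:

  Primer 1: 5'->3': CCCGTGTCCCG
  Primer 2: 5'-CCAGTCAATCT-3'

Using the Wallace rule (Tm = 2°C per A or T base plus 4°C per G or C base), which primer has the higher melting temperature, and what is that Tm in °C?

Primer 1: A+T=2, G+C=9 → Tm = 2(2)+4(9) = 40°C
Primer 2: A+T=6, G+C=5 → Tm = 2(6)+4(5) = 32°C
40°C vs 32°C → primer 1 is higher.

Primer 1, 40°C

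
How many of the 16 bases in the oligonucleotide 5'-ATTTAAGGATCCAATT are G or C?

4

Scanning the sequence gives C=2, T=6, A=6, G=2.
Total G or C: 2 + 2 = 4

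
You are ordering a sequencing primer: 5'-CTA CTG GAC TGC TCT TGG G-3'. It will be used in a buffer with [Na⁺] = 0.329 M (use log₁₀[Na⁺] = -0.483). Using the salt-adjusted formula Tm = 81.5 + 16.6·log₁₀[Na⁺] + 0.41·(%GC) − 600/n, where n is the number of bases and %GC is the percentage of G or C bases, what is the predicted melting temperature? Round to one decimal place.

Length n = 19. Base counts: A=2, C=5, G=6, T=6
G+C = 11, so %GC = 11/19 × 100 = 57.895%
Salt term: 16.6 × (-0.483) = -8.018
GC term: 0.41 × 57.895 = 23.737; length term: −600/19 = −31.579
Tm = 81.5 + (-8.018) + 23.737 − 31.579 = 65.64 → 65.6°C

65.6°C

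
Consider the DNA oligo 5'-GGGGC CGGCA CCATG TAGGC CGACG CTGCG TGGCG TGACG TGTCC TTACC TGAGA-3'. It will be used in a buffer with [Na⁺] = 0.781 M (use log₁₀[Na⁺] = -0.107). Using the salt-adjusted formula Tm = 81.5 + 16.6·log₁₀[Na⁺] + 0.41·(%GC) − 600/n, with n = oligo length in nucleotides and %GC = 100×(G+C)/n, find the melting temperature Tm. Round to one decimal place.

Length n = 55. Base counts: C=16, T=10, A=8, G=21
G+C = 37, so %GC = 37/55 × 100 = 67.273%
Salt term: 16.6 × (-0.107) = -1.776
GC term: 0.41 × 67.273 = 27.582; length term: −600/55 = −10.909
Tm = 81.5 + (-1.776) + 27.582 − 10.909 = 96.397 → 96.4°C

96.4°C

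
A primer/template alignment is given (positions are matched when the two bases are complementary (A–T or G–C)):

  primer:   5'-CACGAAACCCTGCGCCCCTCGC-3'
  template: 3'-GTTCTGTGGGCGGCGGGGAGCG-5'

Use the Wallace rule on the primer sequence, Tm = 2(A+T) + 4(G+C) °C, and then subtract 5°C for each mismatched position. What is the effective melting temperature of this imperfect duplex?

56°C

Primer base counts: A=4, T=2, G=4, C=12 → A+T=6, G+C=16
Perfect-match Tm = 2(6) + 4(16) = 12 + 64 = 76°C
Mismatches (positions where the bases are not complementary): 4 (at positions 3, 6, 11, 12)
Effective Tm = 76 − 4×5 = 76 − 20 = 56°C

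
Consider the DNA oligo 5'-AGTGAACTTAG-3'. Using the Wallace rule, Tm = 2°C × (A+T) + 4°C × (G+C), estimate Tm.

A=4, T=3, C=1, G=3
AT pairs contribute 7, GC pairs contribute 4.
Tm = 2×7 + 4×4 = 30°C

30°C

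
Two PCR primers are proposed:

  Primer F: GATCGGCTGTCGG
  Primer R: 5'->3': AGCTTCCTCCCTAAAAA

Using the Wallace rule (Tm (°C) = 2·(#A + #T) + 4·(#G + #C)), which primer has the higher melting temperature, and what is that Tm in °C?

Primer F: A+T=4, G+C=9 → Tm = 2(4)+4(9) = 44°C
Primer R: A+T=10, G+C=7 → Tm = 2(10)+4(7) = 48°C
44°C vs 48°C → primer R is higher.

Primer R, 48°C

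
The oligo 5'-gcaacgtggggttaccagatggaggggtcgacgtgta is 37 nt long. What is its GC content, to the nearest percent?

59%

Base counts: G=16, A=8, C=6, T=7
G+C = 16 + 6 = 22 out of 37 bases
%GC = 22/37 × 100 = 59.46% ≈ 59%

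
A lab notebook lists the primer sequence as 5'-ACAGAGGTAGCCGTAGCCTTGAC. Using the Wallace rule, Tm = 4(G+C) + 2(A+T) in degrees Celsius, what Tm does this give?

Counting bases: T=4, G=7, C=6, A=6
So N_AT = 10 and N_GC = 13.
Tm = 2×10 + 4×13 = 72°C

72°C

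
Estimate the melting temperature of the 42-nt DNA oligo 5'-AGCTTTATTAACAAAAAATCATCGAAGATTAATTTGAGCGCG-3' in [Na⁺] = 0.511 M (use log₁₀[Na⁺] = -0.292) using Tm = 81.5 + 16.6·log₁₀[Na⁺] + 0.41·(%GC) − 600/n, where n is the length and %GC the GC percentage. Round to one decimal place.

75.1°C

Length n = 42. Scanning the sequence gives C=6, G=7, A=17, T=12.
G+C = 13, so %GC = 13/42 × 100 = 30.952%
Salt term: 16.6 × (-0.292) = -4.847
GC term: 0.41 × 30.952 = 12.69; length term: −600/42 = −14.286
Tm = 81.5 + (-4.847) + 12.69 − 14.286 = 75.057 → 75.1°C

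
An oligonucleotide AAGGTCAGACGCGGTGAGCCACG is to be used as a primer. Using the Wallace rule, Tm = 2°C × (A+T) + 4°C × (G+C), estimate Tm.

Counting bases: G=9, C=6, T=2, A=6
So N_AT = 8 and N_GC = 15.
Tm = 2×8 + 4×15 = 76°C

76°C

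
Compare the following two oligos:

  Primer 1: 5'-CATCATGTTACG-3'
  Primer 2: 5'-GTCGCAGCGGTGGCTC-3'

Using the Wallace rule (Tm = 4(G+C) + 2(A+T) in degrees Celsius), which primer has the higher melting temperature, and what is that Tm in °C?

Primer 1: A+T=7, G+C=5 → Tm = 2(7)+4(5) = 34°C
Primer 2: A+T=4, G+C=12 → Tm = 2(4)+4(12) = 56°C
34°C vs 56°C → primer 2 is higher.

Primer 2, 56°C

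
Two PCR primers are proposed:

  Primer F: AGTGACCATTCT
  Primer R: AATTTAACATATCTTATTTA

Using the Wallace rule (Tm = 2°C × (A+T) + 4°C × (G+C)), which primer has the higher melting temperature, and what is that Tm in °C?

Primer R, 44°C

Primer F: A+T=7, G+C=5 → Tm = 2(7)+4(5) = 34°C
Primer R: A+T=18, G+C=2 → Tm = 2(18)+4(2) = 44°C
34°C vs 44°C → primer R is higher.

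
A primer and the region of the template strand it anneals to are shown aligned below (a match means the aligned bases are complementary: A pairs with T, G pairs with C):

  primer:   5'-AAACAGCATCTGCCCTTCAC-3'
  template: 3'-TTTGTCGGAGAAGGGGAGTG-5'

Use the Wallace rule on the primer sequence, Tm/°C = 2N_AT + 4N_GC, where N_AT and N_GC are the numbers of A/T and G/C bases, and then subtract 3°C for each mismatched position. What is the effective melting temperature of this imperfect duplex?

51°C

Primer base counts: A=6, T=4, G=2, C=8 → A+T=10, G+C=10
Perfect-match Tm = 2(10) + 4(10) = 20 + 40 = 60°C
Mismatches (positions where the bases are not complementary): 3 (at positions 8, 12, 16)
Effective Tm = 60 − 3×3 = 60 − 9 = 51°C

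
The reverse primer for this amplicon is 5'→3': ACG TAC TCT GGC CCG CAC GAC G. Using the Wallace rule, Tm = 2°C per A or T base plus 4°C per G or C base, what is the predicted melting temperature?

Base counts: A=4, C=9, G=6, T=3
AT pairs contribute 7, GC pairs contribute 15.
Tm = 2×7 + 4×15 = 74°C

74°C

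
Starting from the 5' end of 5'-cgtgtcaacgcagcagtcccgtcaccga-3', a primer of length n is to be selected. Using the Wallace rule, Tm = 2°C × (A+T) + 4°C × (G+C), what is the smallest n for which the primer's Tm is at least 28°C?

First 8 bases: CGTGTCAA → Tm = 24°C (< 28°C)
First 9 bases: CGTGTCAAC → Tm = 28°C (≥ 28°C)
Since every base adds ≥2°C, Tm only increases with n, so the threshold is first crossed at n = 9.

n = 9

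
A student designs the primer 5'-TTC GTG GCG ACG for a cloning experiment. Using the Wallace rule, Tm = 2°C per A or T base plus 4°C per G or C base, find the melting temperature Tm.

40°C

Base counts: C=3, A=1, G=5, T=3
So N_AT = 4 and N_GC = 8.
Tm = 2(4) + 4(8) = 8 + 32 = 40°C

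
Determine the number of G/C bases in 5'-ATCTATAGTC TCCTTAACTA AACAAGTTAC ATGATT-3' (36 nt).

10

Counting bases: G=3, T=13, C=7, A=13
Total G or C: 3 + 7 = 10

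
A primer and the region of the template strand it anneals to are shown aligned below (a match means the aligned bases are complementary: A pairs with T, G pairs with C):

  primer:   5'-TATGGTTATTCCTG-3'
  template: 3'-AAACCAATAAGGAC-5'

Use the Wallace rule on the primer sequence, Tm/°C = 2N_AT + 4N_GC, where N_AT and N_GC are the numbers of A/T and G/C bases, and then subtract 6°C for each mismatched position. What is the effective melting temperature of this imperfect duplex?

32°C

Primer base counts: A=2, T=7, G=3, C=2 → A+T=9, G+C=5
Perfect-match Tm = 2(9) + 4(5) = 18 + 20 = 38°C
Mismatches (positions where the bases are not complementary): 1 (at position 2)
Effective Tm = 38 − 1×6 = 38 − 6 = 32°C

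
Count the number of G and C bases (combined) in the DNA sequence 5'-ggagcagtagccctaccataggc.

Scanning the sequence gives C=7, G=7, A=6, T=3.
G+C = 7 + 7 = 14

14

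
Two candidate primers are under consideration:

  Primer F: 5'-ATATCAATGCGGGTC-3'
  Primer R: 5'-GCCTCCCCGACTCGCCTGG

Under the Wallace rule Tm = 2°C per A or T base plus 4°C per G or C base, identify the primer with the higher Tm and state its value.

Primer R, 68°C

Primer F: A+T=8, G+C=7 → Tm = 2(8)+4(7) = 44°C
Primer R: A+T=4, G+C=15 → Tm = 2(4)+4(15) = 68°C
44°C vs 68°C → primer R is higher.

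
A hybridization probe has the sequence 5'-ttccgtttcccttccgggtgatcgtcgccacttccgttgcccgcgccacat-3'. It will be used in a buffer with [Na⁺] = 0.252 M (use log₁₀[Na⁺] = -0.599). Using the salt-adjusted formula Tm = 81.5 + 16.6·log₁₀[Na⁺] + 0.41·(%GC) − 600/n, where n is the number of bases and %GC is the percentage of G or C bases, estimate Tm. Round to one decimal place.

Length n = 51. Base counts: A=4, T=15, C=21, G=11
G+C = 32, so %GC = 32/51 × 100 = 62.745%
Salt term: 16.6 × (-0.599) = -9.943
GC term: 0.41 × 62.745 = 25.725; length term: −600/51 = −11.765
Tm = 81.5 + (-9.943) + 25.725 − 11.765 = 85.517 → 85.5°C

85.5°C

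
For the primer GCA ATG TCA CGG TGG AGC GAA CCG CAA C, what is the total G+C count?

T=3, A=8, C=8, G=9
Total G or C: 9 + 8 = 17

17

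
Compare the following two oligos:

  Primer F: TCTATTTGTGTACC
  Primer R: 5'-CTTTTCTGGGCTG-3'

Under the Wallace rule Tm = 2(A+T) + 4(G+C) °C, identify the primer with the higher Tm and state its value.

Primer R, 40°C

Primer F: A+T=9, G+C=5 → Tm = 2(9)+4(5) = 38°C
Primer R: A+T=6, G+C=7 → Tm = 2(6)+4(7) = 40°C
38°C vs 40°C → primer R is higher.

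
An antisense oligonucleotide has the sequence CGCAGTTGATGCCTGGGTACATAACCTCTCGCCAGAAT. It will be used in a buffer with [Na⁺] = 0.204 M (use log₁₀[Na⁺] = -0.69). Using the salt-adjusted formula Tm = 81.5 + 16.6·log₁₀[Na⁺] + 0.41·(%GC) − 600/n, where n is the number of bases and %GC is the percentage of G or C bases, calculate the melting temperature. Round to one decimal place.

75.8°C

Length n = 38. Counting bases: T=9, C=11, A=9, G=9
G+C = 20, so %GC = 20/38 × 100 = 52.632%
Salt term: 16.6 × (-0.69) = -11.454
GC term: 0.41 × 52.632 = 21.579; length term: −600/38 = −15.789
Tm = 81.5 + (-11.454) + 21.579 − 15.789 = 75.836 → 75.8°C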